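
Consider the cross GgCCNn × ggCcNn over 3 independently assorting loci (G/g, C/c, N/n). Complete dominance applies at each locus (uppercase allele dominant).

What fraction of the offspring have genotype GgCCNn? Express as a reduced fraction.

GgCCNn gametes: GCN×2, GCn×2, gCN×2, gCn×2
ggCcNn gametes: gCN×2, gCn×2, gcN×2, gcn×2
GgCCNn×ggCcNn grid (8·8=64): GgCCNN=4 GgCCNn=8 GgCCnn=4 GgCcNN=4 GgCcNn=8 GgCcnn=4 ggCCNN=4 ggCCNn=8 ggCCnn=4 ggCcNN=4 ggCcNn=8 ggCcnn=4
GgCCNn hits 8/64; gcd=8; 8÷8/64÷8 = 1/8

P(GgCCNn) = 1/8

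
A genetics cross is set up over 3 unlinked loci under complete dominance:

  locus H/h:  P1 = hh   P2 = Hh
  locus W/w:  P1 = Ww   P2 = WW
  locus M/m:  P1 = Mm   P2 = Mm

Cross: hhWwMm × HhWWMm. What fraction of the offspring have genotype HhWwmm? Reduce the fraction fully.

P(HhWwmm) = 1/16

hhWwMm gametes: hWM×2, hWm×2, hwM×2, hwm×2
HhWWMm gametes: HWM×2, HWm×2, hWM×2, hWm×2
hhWwMm×HhWWMm grid (8·8=64): HhWWMM=4 HhWWMm=8 HhWWmm=4 HhWwMM=4 HhWwMm=8 HhWwmm=4 hhWWMM=4 hhWWMm=8 hhWWmm=4 hhWwMM=4 hhWwMm=8 hhWwmm=4
HhWwmm hits 4/64; gcd=4; 4÷4/64÷4 = 1/16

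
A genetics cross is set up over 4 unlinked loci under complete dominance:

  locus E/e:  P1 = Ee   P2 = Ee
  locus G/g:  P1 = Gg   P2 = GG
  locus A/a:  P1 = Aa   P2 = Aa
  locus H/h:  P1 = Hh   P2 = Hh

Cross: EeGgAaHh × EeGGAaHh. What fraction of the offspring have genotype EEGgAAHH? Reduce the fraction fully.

EeGgAaHh gametes: EGAH×1, EGAh×1, EGaH×1, EGah×1, EgAH×1, EgAh×1, EgaH×1, Egah×1, eGAH×1, eGAh×1, eGaH×1, eGah×1, egAH×1, egAh×1, egaH×1, egah×1
EeGGAaHh gametes: EGAH×2, EGAh×2, EGaH×2, EGah×2, eGAH×2, eGAh×2, eGaH×2, eGah×2
EeGgAaHh×EeGGAaHh grid (16·16=256): EEGGAAHH=2 EEGGAAHh=4 EEGGAAhh=2 EEGGAaHH=4 EEGGAaHh=8 EEGGAahh=4 EEGGaaHH=2 EEGGaaHh=4 EEGGaahh=2 EEGgAAHH=2 EEGgAAHh=4 EEGgAAhh=2 EEGgAaHH=4 EEGgAaHh=8 EEGgAahh=4 EEGgaaHH=2 EEGgaaHh=4 EEGgaahh=2 EeGGAAHH=4 EeGGAAHh=8 EeGGAAhh=4 EeGGAaHH=8 EeGGAaHh=16 EeGGAahh=8 EeGGaaHH=4 EeGGaaHh=8 EeGGaahh=4 EeGgAAHH=4 EeGgAAHh=8 EeGgAAhh=4 EeGgAaHH=8 EeGgAaHh=16 EeGgAahh=8 EeGgaaHH=4 EeGgaaHh=8 EeGgaahh=4 eeGGAAHH=2 eeGGAAHh=4 eeGGAAhh=2 eeGGAaHH=4 eeGGAaHh=8 eeGGAahh=4 eeGGaaHH=2 eeGGaaHh=4 eeGGaahh=2 eeGgAAHH=2 eeGgAAHh=4 eeGgAAhh=2 eeGgAaHH=4 eeGgAaHh=8 eeGgAahh=4 eeGgaaHH=2 eeGgaaHh=4 eeGgaahh=2
EEGgAAHH hits 2/256; gcd=2; 2÷2/256÷2 = 1/128

P(EEGgAAHH) = 1/128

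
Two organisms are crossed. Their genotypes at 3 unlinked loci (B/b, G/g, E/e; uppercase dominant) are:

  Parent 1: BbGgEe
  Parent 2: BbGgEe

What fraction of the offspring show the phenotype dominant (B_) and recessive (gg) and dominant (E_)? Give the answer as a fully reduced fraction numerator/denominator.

BbGgEe gametes: BGE×1, BGe×1, BgE×1, Bge×1, bGE×1, bGe×1, bgE×1, bge×1
BbGgEe gametes: BGE×1, BGe×1, BgE×1, Bge×1, bGE×1, bGe×1, bgE×1, bge×1
BbGgEe×BbGgEe grid (8·8=64): BBGGEE=1 BBGGEe=2 BBGGee=1 BBGgEE=2 BBGgEe=4 BBGgee=2 BBggEE=1 BBggEe=2 BBggee=1 BbGGEE=2 BbGGEe=4 BbGGee=2 BbGgEE=4 BbGgEe=8 BbGgee=4 BbggEE=2 BbggEe=4 Bbggee=2 bbGGEE=1 bbGGEe=2 bbGGee=1 bbGgEE=2 bbGgEe=4 bbGgee=2 bbggEE=1 bbggEe=2 bbggee=1
B_ gg E_ hits 9/64; gcd=1; 9÷1/64÷1 = 9/64

P(B_ gg E_) = 9/64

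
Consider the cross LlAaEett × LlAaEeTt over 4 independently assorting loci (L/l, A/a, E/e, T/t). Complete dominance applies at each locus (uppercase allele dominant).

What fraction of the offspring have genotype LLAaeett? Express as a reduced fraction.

LlAaEett gametes: LAEt×2, LAet×2, LaEt×2, Laet×2, lAEt×2, lAet×2, laEt×2, laet×2
LlAaEeTt gametes: LAET×1, LAEt×1, LAeT×1, LAet×1, LaET×1, LaEt×1, LaeT×1, Laet×1, lAET×1, lAEt×1, lAeT×1, lAet×1, laET×1, laEt×1, laeT×1, laet×1
LlAaEett×LlAaEeTt grid (16·16=256): LLAAEETt=2 LLAAEEtt=2 LLAAEeTt=4 LLAAEett=4 LLAAeeTt=2 LLAAeett=2 LLAaEETt=4 LLAaEEtt=4 LLAaEeTt=8 LLAaEett=8 LLAaeeTt=4 LLAaeett=4 LLaaEETt=2 LLaaEEtt=2 LLaaEeTt=4 LLaaEett=4 LLaaeeTt=2 LLaaeett=2 LlAAEETt=4 LlAAEEtt=4 LlAAEeTt=8 LlAAEett=8 LlAAeeTt=4 LlAAeett=4 LlAaEETt=8 LlAaEEtt=8 LlAaEeTt=16 LlAaEett=16 LlAaeeTt=8 LlAaeett=8 LlaaEETt=4 LlaaEEtt=4 LlaaEeTt=8 LlaaEett=8 LlaaeeTt=4 Llaaeett=4 llAAEETt=2 llAAEEtt=2 llAAEeTt=4 llAAEett=4 llAAeeTt=2 llAAeett=2 llAaEETt=4 llAaEEtt=4 llAaEeTt=8 llAaEett=8 llAaeeTt=4 llAaeett=4 llaaEETt=2 llaaEEtt=2 llaaEeTt=4 llaaEett=4 llaaeeTt=2 llaaeett=2
LLAaeett hits 4/256; gcd=4; 4÷4/256÷4 = 1/64

P(LLAaeett) = 1/64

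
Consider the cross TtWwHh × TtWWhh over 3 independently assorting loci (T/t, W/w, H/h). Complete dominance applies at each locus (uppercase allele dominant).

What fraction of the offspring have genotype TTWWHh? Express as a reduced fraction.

TtWwHh gametes: TWH×1, TWh×1, TwH×1, Twh×1, tWH×1, tWh×1, twH×1, twh×1
TtWWhh gametes: TWh×4, tWh×4
TtWwHh×TtWWhh grid (8·8=64): TTWWHh=4 TTWWhh=4 TTWwHh=4 TTWwhh=4 TtWWHh=8 TtWWhh=8 TtWwHh=8 TtWwhh=8 ttWWHh=4 ttWWhh=4 ttWwHh=4 ttWwhh=4
TTWWHh hits 4/64; gcd=4; 4÷4/64÷4 = 1/16

P(TTWWHh) = 1/16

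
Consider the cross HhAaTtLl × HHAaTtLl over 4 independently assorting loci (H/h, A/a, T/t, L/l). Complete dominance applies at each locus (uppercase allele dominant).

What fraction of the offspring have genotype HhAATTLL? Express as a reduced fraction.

HhAaTtLl gametes: HATL×1, HATl×1, HAtL×1, HAtl×1, HaTL×1, HaTl×1, HatL×1, Hatl×1, hATL×1, hATl×1, hAtL×1, hAtl×1, haTL×1, haTl×1, hatL×1, hatl×1
HHAaTtLl gametes: HATL×2, HATl×2, HAtL×2, HAtl×2, HaTL×2, HaTl×2, HatL×2, Hatl×2
HhAaTtLl×HHAaTtLl grid (16·16=256): HHAATTLL=2 HHAATTLl=4 HHAATTll=2 HHAATtLL=4 HHAATtLl=8 HHAATtll=4 HHAAttLL=2 HHAAttLl=4 HHAAttll=2 HHAaTTLL=4 HHAaTTLl=8 HHAaTTll=4 HHAaTtLL=8 HHAaTtLl=16 HHAaTtll=8 HHAattLL=4 HHAattLl=8 HHAattll=4 HHaaTTLL=2 HHaaTTLl=4 HHaaTTll=2 HHaaTtLL=4 HHaaTtLl=8 HHaaTtll=4 HHaattLL=2 HHaattLl=4 HHaattll=2 HhAATTLL=2 HhAATTLl=4 HhAATTll=2 HhAATtLL=4 HhAATtLl=8 HhAATtll=4 HhAAttLL=2 HhAAttLl=4 HhAAttll=2 HhAaTTLL=4 HhAaTTLl=8 HhAaTTll=4 HhAaTtLL=8 HhAaTtLl=16 HhAaTtll=8 HhAattLL=4 HhAattLl=8 HhAattll=4 HhaaTTLL=2 HhaaTTLl=4 HhaaTTll=2 HhaaTtLL=4 HhaaTtLl=8 HhaaTtll=4 HhaattLL=2 HhaattLl=4 Hhaattll=2
HhAATTLL hits 2/256; gcd=2; 2÷2/256÷2 = 1/128

P(HhAATTLL) = 1/128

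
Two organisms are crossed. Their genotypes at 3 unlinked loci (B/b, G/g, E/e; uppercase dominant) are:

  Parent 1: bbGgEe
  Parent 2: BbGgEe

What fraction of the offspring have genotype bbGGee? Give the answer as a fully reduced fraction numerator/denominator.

P(bbGGee) = 1/32

bbGgEe gametes: bGE×2, bGe×2, bgE×2, bge×2
BbGgEe gametes: BGE×1, BGe×1, BgE×1, Bge×1, bGE×1, bGe×1, bgE×1, bge×1
bbGgEe×BbGgEe grid (8·8=64): BbGGEE=2 BbGGEe=4 BbGGee=2 BbGgEE=4 BbGgEe=8 BbGgee=4 BbggEE=2 BbggEe=4 Bbggee=2 bbGGEE=2 bbGGEe=4 bbGGee=2 bbGgEE=4 bbGgEe=8 bbGgee=4 bbggEE=2 bbggEe=4 bbggee=2
bbGGee hits 2/64; gcd=2; 2÷2/64÷2 = 1/32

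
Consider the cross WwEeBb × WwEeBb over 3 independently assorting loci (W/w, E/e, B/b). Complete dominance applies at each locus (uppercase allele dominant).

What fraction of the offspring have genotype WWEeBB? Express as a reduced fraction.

WwEeBb gametes: WEB×1, WEb×1, WeB×1, Web×1, wEB×1, wEb×1, weB×1, web×1
WwEeBb gametes: WEB×1, WEb×1, WeB×1, Web×1, wEB×1, wEb×1, weB×1, web×1
WwEeBb×WwEeBb grid (8·8=64): WWEEBB=1 WWEEBb=2 WWEEbb=1 WWEeBB=2 WWEeBb=4 WWEebb=2 WWeeBB=1 WWeeBb=2 WWeebb=1 WwEEBB=2 WwEEBb=4 WwEEbb=2 WwEeBB=4 WwEeBb=8 WwEebb=4 WweeBB=2 WweeBb=4 Wweebb=2 wwEEBB=1 wwEEBb=2 wwEEbb=1 wwEeBB=2 wwEeBb=4 wwEebb=2 wweeBB=1 wweeBb=2 wweebb=1
WWEeBB hits 2/64; gcd=2; 2÷2/64÷2 = 1/32

P(WWEeBB) = 1/32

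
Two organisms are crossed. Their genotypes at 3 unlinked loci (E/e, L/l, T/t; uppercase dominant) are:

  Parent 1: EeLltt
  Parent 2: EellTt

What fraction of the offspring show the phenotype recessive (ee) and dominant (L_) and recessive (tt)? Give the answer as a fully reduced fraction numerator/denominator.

P(ee L_ tt) = 1/16

EeLltt gametes: ELt×2, Elt×2, eLt×2, elt×2
EellTt gametes: ElT×2, Elt×2, elT×2, elt×2
EeLltt×EellTt grid (8·8=64): EELlTt=4 EELltt=4 EEllTt=4 EElltt=4 EeLlTt=8 EeLltt=8 EellTt=8 Eelltt=8 eeLlTt=4 eeLltt=4 eellTt=4 eelltt=4
ee L_ tt hits 4/64; gcd=4; 4÷4/64÷4 = 1/16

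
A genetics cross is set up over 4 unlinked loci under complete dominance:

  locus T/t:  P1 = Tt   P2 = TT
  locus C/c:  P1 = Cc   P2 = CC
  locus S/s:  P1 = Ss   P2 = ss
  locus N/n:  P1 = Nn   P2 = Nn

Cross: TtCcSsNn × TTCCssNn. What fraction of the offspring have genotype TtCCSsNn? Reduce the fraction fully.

TtCcSsNn gametes: TCSN×1, TCSn×1, TCsN×1, TCsn×1, TcSN×1, TcSn×1, TcsN×1, Tcsn×1, tCSN×1, tCSn×1, tCsN×1, tCsn×1, tcSN×1, tcSn×1, tcsN×1, tcsn×1
TTCCssNn gametes: TCsN×8, TCsn×8
TtCcSsNn×TTCCssNn grid (16·16=256): TTCCSsNN=8 TTCCSsNn=16 TTCCSsnn=8 TTCCssNN=8 TTCCssNn=16 TTCCssnn=8 TTCcSsNN=8 TTCcSsNn=16 TTCcSsnn=8 TTCcssNN=8 TTCcssNn=16 TTCcssnn=8 TtCCSsNN=8 TtCCSsNn=16 TtCCSsnn=8 TtCCssNN=8 TtCCssNn=16 TtCCssnn=8 TtCcSsNN=8 TtCcSsNn=16 TtCcSsnn=8 TtCcssNN=8 TtCcssNn=16 TtCcssnn=8
TtCCSsNn hits 16/256; gcd=16; 16÷16/256÷16 = 1/16

P(TtCCSsNn) = 1/16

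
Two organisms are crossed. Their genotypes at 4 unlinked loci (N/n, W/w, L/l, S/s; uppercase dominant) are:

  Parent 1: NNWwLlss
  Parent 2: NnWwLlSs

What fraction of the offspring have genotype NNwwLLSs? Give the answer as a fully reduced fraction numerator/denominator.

P(NNwwLLSs) = 1/64

NNWwLlss gametes: NWLs×4, NWls×4, NwLs×4, Nwls×4
NnWwLlSs gametes: NWLS×1, NWLs×1, NWlS×1, NWls×1, NwLS×1, NwLs×1, NwlS×1, Nwls×1, nWLS×1, nWLs×1, nWlS×1, nWls×1, nwLS×1, nwLs×1, nwlS×1, nwls×1
NNWwLlss×NnWwLlSs grid (16·16=256): NNWWLLSs=4 NNWWLLss=4 NNWWLlSs=8 NNWWLlss=8 NNWWllSs=4 NNWWllss=4 NNWwLLSs=8 NNWwLLss=8 NNWwLlSs=16 NNWwLlss=16 NNWwllSs=8 NNWwllss=8 NNwwLLSs=4 NNwwLLss=4 NNwwLlSs=8 NNwwLlss=8 NNwwllSs=4 NNwwllss=4 NnWWLLSs=4 NnWWLLss=4 NnWWLlSs=8 NnWWLlss=8 NnWWllSs=4 NnWWllss=4 NnWwLLSs=8 NnWwLLss=8 NnWwLlSs=16 NnWwLlss=16 NnWwllSs=8 NnWwllss=8 NnwwLLSs=4 NnwwLLss=4 NnwwLlSs=8 NnwwLlss=8 NnwwllSs=4 Nnwwllss=4
NNwwLLSs hits 4/256; gcd=4; 4÷4/256÷4 = 1/64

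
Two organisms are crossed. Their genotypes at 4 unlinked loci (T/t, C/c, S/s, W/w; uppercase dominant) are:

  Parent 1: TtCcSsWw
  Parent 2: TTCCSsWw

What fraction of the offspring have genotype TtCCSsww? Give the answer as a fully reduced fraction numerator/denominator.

TtCcSsWw gametes: TCSW×1, TCSw×1, TCsW×1, TCsw×1, TcSW×1, TcSw×1, TcsW×1, Tcsw×1, tCSW×1, tCSw×1, tCsW×1, tCsw×1, tcSW×1, tcSw×1, tcsW×1, tcsw×1
TTCCSsWw gametes: TCSW×4, TCSw×4, TCsW×4, TCsw×4
TtCcSsWw×TTCCSsWw grid (16·16=256): TTCCSSWW=4 TTCCSSWw=8 TTCCSSww=4 TTCCSsWW=8 TTCCSsWw=16 TTCCSsww=8 TTCCssWW=4 TTCCssWw=8 TTCCssww=4 TTCcSSWW=4 TTCcSSWw=8 TTCcSSww=4 TTCcSsWW=8 TTCcSsWw=16 TTCcSsww=8 TTCcssWW=4 TTCcssWw=8 TTCcssww=4 TtCCSSWW=4 TtCCSSWw=8 TtCCSSww=4 TtCCSsWW=8 TtCCSsWw=16 TtCCSsww=8 TtCCssWW=4 TtCCssWw=8 TtCCssww=4 TtCcSSWW=4 TtCcSSWw=8 TtCcSSww=4 TtCcSsWW=8 TtCcSsWw=16 TtCcSsww=8 TtCcssWW=4 TtCcssWw=8 TtCcssww=4
TtCCSsww hits 8/256; gcd=8; 8÷8/256÷8 = 1/32

P(TtCCSsww) = 1/32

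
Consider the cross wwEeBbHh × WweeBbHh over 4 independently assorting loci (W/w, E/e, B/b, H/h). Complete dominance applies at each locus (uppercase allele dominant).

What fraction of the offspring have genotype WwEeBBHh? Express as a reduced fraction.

P(WwEeBBHh) = 1/32

wwEeBbHh gametes: wEBH×2, wEBh×2, wEbH×2, wEbh×2, weBH×2, weBh×2, webH×2, webh×2
WweeBbHh gametes: WeBH×2, WeBh×2, WebH×2, Webh×2, weBH×2, weBh×2, webH×2, webh×2
wwEeBbHh×WweeBbHh grid (16·16=256): WwEeBBHH=4 WwEeBBHh=8 WwEeBBhh=4 WwEeBbHH=8 WwEeBbHh=16 WwEeBbhh=8 WwEebbHH=4 WwEebbHh=8 WwEebbhh=4 WweeBBHH=4 WweeBBHh=8 WweeBBhh=4 WweeBbHH=8 WweeBbHh=16 WweeBbhh=8 WweebbHH=4 WweebbHh=8 Wweebbhh=4 wwEeBBHH=4 wwEeBBHh=8 wwEeBBhh=4 wwEeBbHH=8 wwEeBbHh=16 wwEeBbhh=8 wwEebbHH=4 wwEebbHh=8 wwEebbhh=4 wweeBBHH=4 wweeBBHh=8 wweeBBhh=4 wweeBbHH=8 wweeBbHh=16 wweeBbhh=8 wweebbHH=4 wweebbHh=8 wweebbhh=4
WwEeBBHh hits 8/256; gcd=8; 8÷8/256÷8 = 1/32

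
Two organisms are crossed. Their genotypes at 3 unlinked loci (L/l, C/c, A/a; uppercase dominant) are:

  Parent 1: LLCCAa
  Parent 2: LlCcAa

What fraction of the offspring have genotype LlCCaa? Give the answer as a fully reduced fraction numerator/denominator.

LLCCAa gametes: LCA×4, LCa×4
LlCcAa gametes: LCA×1, LCa×1, LcA×1, Lca×1, lCA×1, lCa×1, lcA×1, lca×1
LLCCAa×LlCcAa grid (8·8=64): LLCCAA=4 LLCCAa=8 LLCCaa=4 LLCcAA=4 LLCcAa=8 LLCcaa=4 LlCCAA=4 LlCCAa=8 LlCCaa=4 LlCcAA=4 LlCcAa=8 LlCcaa=4
LlCCaa hits 4/64; gcd=4; 4÷4/64÷4 = 1/16

P(LlCCaa) = 1/16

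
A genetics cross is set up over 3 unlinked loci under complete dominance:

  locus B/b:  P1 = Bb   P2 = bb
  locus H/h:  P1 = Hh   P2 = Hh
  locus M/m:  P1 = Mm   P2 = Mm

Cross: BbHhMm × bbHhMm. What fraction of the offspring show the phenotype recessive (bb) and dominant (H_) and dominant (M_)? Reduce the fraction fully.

BbHhMm gametes: BHM×1, BHm×1, BhM×1, Bhm×1, bHM×1, bHm×1, bhM×1, bhm×1
bbHhMm gametes: bHM×2, bHm×2, bhM×2, bhm×2
BbHhMm×bbHhMm grid (8·8=64): BbHHMM=2 BbHHMm=4 BbHHmm=2 BbHhMM=4 BbHhMm=8 BbHhmm=4 BbhhMM=2 BbhhMm=4 Bbhhmm=2 bbHHMM=2 bbHHMm=4 bbHHmm=2 bbHhMM=4 bbHhMm=8 bbHhmm=4 bbhhMM=2 bbhhMm=4 bbhhmm=2
bb H_ M_ hits 18/64; gcd=2; 18÷2/64÷2 = 9/32

P(bb H_ M_) = 9/32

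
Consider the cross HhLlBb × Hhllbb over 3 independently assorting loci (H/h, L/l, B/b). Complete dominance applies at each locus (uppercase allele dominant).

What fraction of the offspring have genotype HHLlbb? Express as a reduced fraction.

P(HHLlbb) = 1/16

HhLlBb gametes: HLB×1, HLb×1, HlB×1, Hlb×1, hLB×1, hLb×1, hlB×1, hlb×1
Hhllbb gametes: Hlb×4, hlb×4
HhLlBb×Hhllbb grid (8·8=64): HHLlBb=4 HHLlbb=4 HHllBb=4 HHllbb=4 HhLlBb=8 HhLlbb=8 HhllBb=8 Hhllbb=8 hhLlBb=4 hhLlbb=4 hhllBb=4 hhllbb=4
HHLlbb hits 4/64; gcd=4; 4÷4/64÷4 = 1/16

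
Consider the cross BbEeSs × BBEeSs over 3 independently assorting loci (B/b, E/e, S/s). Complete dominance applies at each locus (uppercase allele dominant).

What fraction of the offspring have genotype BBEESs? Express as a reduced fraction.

BbEeSs gametes: BES×1, BEs×1, BeS×1, Bes×1, bES×1, bEs×1, beS×1, bes×1
BBEeSs gametes: BES×2, BEs×2, BeS×2, Bes×2
BbEeSs×BBEeSs grid (8·8=64): BBEESS=2 BBEESs=4 BBEEss=2 BBEeSS=4 BBEeSs=8 BBEess=4 BBeeSS=2 BBeeSs=4 BBeess=2 BbEESS=2 BbEESs=4 BbEEss=2 BbEeSS=4 BbEeSs=8 BbEess=4 BbeeSS=2 BbeeSs=4 Bbeess=2
BBEESs hits 4/64; gcd=4; 4÷4/64÷4 = 1/16

P(BBEESs) = 1/16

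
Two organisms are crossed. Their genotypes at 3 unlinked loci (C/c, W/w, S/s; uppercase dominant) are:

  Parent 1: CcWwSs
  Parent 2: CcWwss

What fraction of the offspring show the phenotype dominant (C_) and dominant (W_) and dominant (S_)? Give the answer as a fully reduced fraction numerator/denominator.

P(C_ W_ S_) = 9/32

CcWwSs gametes: CWS×1, CWs×1, CwS×1, Cws×1, cWS×1, cWs×1, cwS×1, cws×1
CcWwss gametes: CWs×2, Cws×2, cWs×2, cws×2
CcWwSs×CcWwss grid (8·8=64): CCWWSs=2 CCWWss=2 CCWwSs=4 CCWwss=4 CCwwSs=2 CCwwss=2 CcWWSs=4 CcWWss=4 CcWwSs=8 CcWwss=8 CcwwSs=4 Ccwwss=4 ccWWSs=2 ccWWss=2 ccWwSs=4 ccWwss=4 ccwwSs=2 ccwwss=2
C_ W_ S_ hits 18/64; gcd=2; 18÷2/64÷2 = 9/32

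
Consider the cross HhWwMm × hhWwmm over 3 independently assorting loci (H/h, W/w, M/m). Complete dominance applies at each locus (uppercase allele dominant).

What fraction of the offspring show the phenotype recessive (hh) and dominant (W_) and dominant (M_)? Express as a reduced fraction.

P(hh W_ M_) = 3/16

HhWwMm gametes: HWM×1, HWm×1, HwM×1, Hwm×1, hWM×1, hWm×1, hwM×1, hwm×1
hhWwmm gametes: hWm×4, hwm×4
HhWwMm×hhWwmm grid (8·8=64): HhWWMm=4 HhWWmm=4 HhWwMm=8 HhWwmm=8 HhwwMm=4 Hhwwmm=4 hhWWMm=4 hhWWmm=4 hhWwMm=8 hhWwmm=8 hhwwMm=4 hhwwmm=4
hh W_ M_ hits 12/64; gcd=4; 12÷4/64÷4 = 3/16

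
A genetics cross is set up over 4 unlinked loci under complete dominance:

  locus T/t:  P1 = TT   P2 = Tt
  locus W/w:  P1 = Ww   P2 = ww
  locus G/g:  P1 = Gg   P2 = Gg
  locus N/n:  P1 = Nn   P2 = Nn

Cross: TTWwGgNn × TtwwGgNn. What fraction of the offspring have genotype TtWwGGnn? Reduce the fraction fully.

TTWwGgNn gametes: TWGN×2, TWGn×2, TWgN×2, TWgn×2, TwGN×2, TwGn×2, TwgN×2, Twgn×2
TtwwGgNn gametes: TwGN×2, TwGn×2, TwgN×2, Twgn×2, twGN×2, twGn×2, twgN×2, twgn×2
TTWwGgNn×TtwwGgNn grid (16·16=256): TTWwGGNN=4 TTWwGGNn=8 TTWwGGnn=4 TTWwGgNN=8 TTWwGgNn=16 TTWwGgnn=8 TTWwggNN=4 TTWwggNn=8 TTWwggnn=4 TTwwGGNN=4 TTwwGGNn=8 TTwwGGnn=4 TTwwGgNN=8 TTwwGgNn=16 TTwwGgnn=8 TTwwggNN=4 TTwwggNn=8 TTwwggnn=4 TtWwGGNN=4 TtWwGGNn=8 TtWwGGnn=4 TtWwGgNN=8 TtWwGgNn=16 TtWwGgnn=8 TtWwggNN=4 TtWwggNn=8 TtWwggnn=4 TtwwGGNN=4 TtwwGGNn=8 TtwwGGnn=4 TtwwGgNN=8 TtwwGgNn=16 TtwwGgnn=8 TtwwggNN=4 TtwwggNn=8 Ttwwggnn=4
TtWwGGnn hits 4/256; gcd=4; 4÷4/256÷4 = 1/64

P(TtWwGGnn) = 1/64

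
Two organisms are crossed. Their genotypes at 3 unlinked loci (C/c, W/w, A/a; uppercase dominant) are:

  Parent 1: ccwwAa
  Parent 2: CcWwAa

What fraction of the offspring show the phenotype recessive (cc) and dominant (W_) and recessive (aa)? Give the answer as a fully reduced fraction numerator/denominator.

ccwwAa gametes: cwA×4, cwa×4
CcWwAa gametes: CWA×1, CWa×1, CwA×1, Cwa×1, cWA×1, cWa×1, cwA×1, cwa×1
ccwwAa×CcWwAa grid (8·8=64): CcWwAA=4 CcWwAa=8 CcWwaa=4 CcwwAA=4 CcwwAa=8 Ccwwaa=4 ccWwAA=4 ccWwAa=8 ccWwaa=4 ccwwAA=4 ccwwAa=8 ccwwaa=4
cc W_ aa hits 4/64; gcd=4; 4÷4/64÷4 = 1/16

P(cc W_ aa) = 1/16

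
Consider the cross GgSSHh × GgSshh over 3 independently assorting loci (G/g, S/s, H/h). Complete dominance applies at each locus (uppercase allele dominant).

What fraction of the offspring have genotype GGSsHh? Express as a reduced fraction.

GgSSHh gametes: GSH×2, GSh×2, gSH×2, gSh×2
GgSshh gametes: GSh×2, Gsh×2, gSh×2, gsh×2
GgSSHh×GgSshh grid (8·8=64): GGSSHh=4 GGSShh=4 GGSsHh=4 GGSshh=4 GgSSHh=8 GgSShh=8 GgSsHh=8 GgSshh=8 ggSSHh=4 ggSShh=4 ggSsHh=4 ggSshh=4
GGSsHh hits 4/64; gcd=4; 4÷4/64÷4 = 1/16

P(GGSsHh) = 1/16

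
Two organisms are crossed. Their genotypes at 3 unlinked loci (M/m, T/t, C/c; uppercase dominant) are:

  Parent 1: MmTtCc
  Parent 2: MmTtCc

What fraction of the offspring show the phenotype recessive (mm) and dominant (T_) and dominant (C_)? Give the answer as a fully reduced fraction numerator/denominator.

P(mm T_ C_) = 9/64

MmTtCc gametes: MTC×1, MTc×1, MtC×1, Mtc×1, mTC×1, mTc×1, mtC×1, mtc×1
MmTtCc gametes: MTC×1, MTc×1, MtC×1, Mtc×1, mTC×1, mTc×1, mtC×1, mtc×1
MmTtCc×MmTtCc grid (8·8=64): MMTTCC=1 MMTTCc=2 MMTTcc=1 MMTtCC=2 MMTtCc=4 MMTtcc=2 MMttCC=1 MMttCc=2 MMttcc=1 MmTTCC=2 MmTTCc=4 MmTTcc=2 MmTtCC=4 MmTtCc=8 MmTtcc=4 MmttCC=2 MmttCc=4 Mmttcc=2 mmTTCC=1 mmTTCc=2 mmTTcc=1 mmTtCC=2 mmTtCc=4 mmTtcc=2 mmttCC=1 mmttCc=2 mmttcc=1
mm T_ C_ hits 9/64; gcd=1; 9÷1/64÷1 = 9/64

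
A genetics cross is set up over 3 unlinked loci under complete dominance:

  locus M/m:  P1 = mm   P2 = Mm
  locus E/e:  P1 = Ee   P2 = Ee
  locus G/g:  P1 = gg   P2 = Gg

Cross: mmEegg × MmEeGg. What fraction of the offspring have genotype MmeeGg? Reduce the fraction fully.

mmEegg gametes: mEg×4, meg×4
MmEeGg gametes: MEG×1, MEg×1, MeG×1, Meg×1, mEG×1, mEg×1, meG×1, meg×1
mmEegg×MmEeGg grid (8·8=64): MmEEGg=4 MmEEgg=4 MmEeGg=8 MmEegg=8 MmeeGg=4 Mmeegg=4 mmEEGg=4 mmEEgg=4 mmEeGg=8 mmEegg=8 mmeeGg=4 mmeegg=4
MmeeGg hits 4/64; gcd=4; 4÷4/64÷4 = 1/16

P(MmeeGg) = 1/16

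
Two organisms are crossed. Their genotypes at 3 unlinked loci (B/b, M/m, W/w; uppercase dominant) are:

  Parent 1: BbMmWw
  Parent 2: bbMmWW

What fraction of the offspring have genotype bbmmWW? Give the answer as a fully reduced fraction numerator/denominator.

P(bbmmWW) = 1/16

BbMmWw gametes: BMW×1, BMw×1, BmW×1, Bmw×1, bMW×1, bMw×1, bmW×1, bmw×1
bbMmWW gametes: bMW×4, bmW×4
BbMmWw×bbMmWW grid (8·8=64): BbMMWW=4 BbMMWw=4 BbMmWW=8 BbMmWw=8 BbmmWW=4 BbmmWw=4 bbMMWW=4 bbMMWw=4 bbMmWW=8 bbMmWw=8 bbmmWW=4 bbmmWw=4
bbmmWW hits 4/64; gcd=4; 4÷4/64÷4 = 1/16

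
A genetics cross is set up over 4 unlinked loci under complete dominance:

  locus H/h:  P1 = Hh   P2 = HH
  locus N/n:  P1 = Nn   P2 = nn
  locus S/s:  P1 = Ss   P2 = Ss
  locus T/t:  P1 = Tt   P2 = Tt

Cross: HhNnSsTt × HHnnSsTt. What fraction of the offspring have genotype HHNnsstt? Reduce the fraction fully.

P(HHNnsstt) = 1/64

HhNnSsTt gametes: HNST×1, HNSt×1, HNsT×1, HNst×1, HnST×1, HnSt×1, HnsT×1, Hnst×1, hNST×1, hNSt×1, hNsT×1, hNst×1, hnST×1, hnSt×1, hnsT×1, hnst×1
HHnnSsTt gametes: HnST×4, HnSt×4, HnsT×4, Hnst×4
HhNnSsTt×HHnnSsTt grid (16·16=256): HHNnSSTT=4 HHNnSSTt=8 HHNnSStt=4 HHNnSsTT=8 HHNnSsTt=16 HHNnSstt=8 HHNnssTT=4 HHNnssTt=8 HHNnsstt=4 HHnnSSTT=4 HHnnSSTt=8 HHnnSStt=4 HHnnSsTT=8 HHnnSsTt=16 HHnnSstt=8 HHnnssTT=4 HHnnssTt=8 HHnnsstt=4 HhNnSSTT=4 HhNnSSTt=8 HhNnSStt=4 HhNnSsTT=8 HhNnSsTt=16 HhNnSstt=8 HhNnssTT=4 HhNnssTt=8 HhNnsstt=4 HhnnSSTT=4 HhnnSSTt=8 HhnnSStt=4 HhnnSsTT=8 HhnnSsTt=16 HhnnSstt=8 HhnnssTT=4 HhnnssTt=8 Hhnnsstt=4
HHNnsstt hits 4/256; gcd=4; 4÷4/256÷4 = 1/64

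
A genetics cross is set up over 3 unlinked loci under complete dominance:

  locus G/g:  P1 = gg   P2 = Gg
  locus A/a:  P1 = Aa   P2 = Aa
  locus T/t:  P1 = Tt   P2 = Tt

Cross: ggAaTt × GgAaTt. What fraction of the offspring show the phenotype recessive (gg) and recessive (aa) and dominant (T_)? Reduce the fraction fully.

ggAaTt gametes: gAT×2, gAt×2, gaT×2, gat×2
GgAaTt gametes: GAT×1, GAt×1, GaT×1, Gat×1, gAT×1, gAt×1, gaT×1, gat×1
ggAaTt×GgAaTt grid (8·8=64): GgAATT=2 GgAATt=4 GgAAtt=2 GgAaTT=4 GgAaTt=8 GgAatt=4 GgaaTT=2 GgaaTt=4 Ggaatt=2 ggAATT=2 ggAATt=4 ggAAtt=2 ggAaTT=4 ggAaTt=8 ggAatt=4 ggaaTT=2 ggaaTt=4 ggaatt=2
gg aa T_ hits 6/64; gcd=2; 6÷2/64÷2 = 3/32

P(gg aa T_) = 3/32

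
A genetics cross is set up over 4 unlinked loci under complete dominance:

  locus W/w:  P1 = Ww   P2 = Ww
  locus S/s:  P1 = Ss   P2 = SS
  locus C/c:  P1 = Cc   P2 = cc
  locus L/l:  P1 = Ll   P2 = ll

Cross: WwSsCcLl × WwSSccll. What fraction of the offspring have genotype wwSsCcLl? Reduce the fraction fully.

WwSsCcLl gametes: WSCL×1, WSCl×1, WScL×1, WScl×1, WsCL×1, WsCl×1, WscL×1, Wscl×1, wSCL×1, wSCl×1, wScL×1, wScl×1, wsCL×1, wsCl×1, wscL×1, wscl×1
WwSSccll gametes: WScl×8, wScl×8
WwSsCcLl×WwSSccll grid (16·16=256): WWSSCcLl=8 WWSSCcll=8 WWSSccLl=8 WWSSccll=8 WWSsCcLl=8 WWSsCcll=8 WWSsccLl=8 WWSsccll=8 WwSSCcLl=16 WwSSCcll=16 WwSSccLl=16 WwSSccll=16 WwSsCcLl=16 WwSsCcll=16 WwSsccLl=16 WwSsccll=16 wwSSCcLl=8 wwSSCcll=8 wwSSccLl=8 wwSSccll=8 wwSsCcLl=8 wwSsCcll=8 wwSsccLl=8 wwSsccll=8
wwSsCcLl hits 8/256; gcd=8; 8÷8/256÷8 = 1/32

P(wwSsCcLl) = 1/32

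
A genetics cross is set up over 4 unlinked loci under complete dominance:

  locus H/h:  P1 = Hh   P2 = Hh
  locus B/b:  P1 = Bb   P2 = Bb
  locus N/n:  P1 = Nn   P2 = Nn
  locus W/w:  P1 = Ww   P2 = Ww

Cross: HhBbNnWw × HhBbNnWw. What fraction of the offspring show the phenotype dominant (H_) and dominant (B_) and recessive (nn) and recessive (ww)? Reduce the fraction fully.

P(H_ B_ nn ww) = 9/256

HhBbNnWw gametes: HBNW×1, HBNw×1, HBnW×1, HBnw×1, HbNW×1, HbNw×1, HbnW×1, Hbnw×1, hBNW×1, hBNw×1, hBnW×1, hBnw×1, hbNW×1, hbNw×1, hbnW×1, hbnw×1
HhBbNnWw gametes: HBNW×1, HBNw×1, HBnW×1, HBnw×1, HbNW×1, HbNw×1, HbnW×1, Hbnw×1, hBNW×1, hBNw×1, hBnW×1, hBnw×1, hbNW×1, hbNw×1, hbnW×1, hbnw×1
HhBbNnWw×HhBbNnWw grid (16·16=256): HHBBNNWW=1 HHBBNNWw=2 HHBBNNww=1 HHBBNnWW=2 HHBBNnWw=4 HHBBNnww=2 HHBBnnWW=1 HHBBnnWw=2 HHBBnnww=1 HHBbNNWW=2 HHBbNNWw=4 HHBbNNww=2 HHBbNnWW=4 HHBbNnWw=8 HHBbNnww=4 HHBbnnWW=2 HHBbnnWw=4 HHBbnnww=2 HHbbNNWW=1 HHbbNNWw=2 HHbbNNww=1 HHbbNnWW=2 HHbbNnWw=4 HHbbNnww=2 HHbbnnWW=1 HHbbnnWw=2 HHbbnnww=1 HhBBNNWW=2 HhBBNNWw=4 HhBBNNww=2 HhBBNnWW=4 HhBBNnWw=8 HhBBNnww=4 HhBBnnWW=2 HhBBnnWw=4 HhBBnnww=2 HhBbNNWW=4 HhBbNNWw=8 HhBbNNww=4 HhBbNnWW=8 HhBbNnWw=16 HhBbNnww=8 HhBbnnWW=4 HhBbnnWw=8 HhBbnnww=4 HhbbNNWW=2 HhbbNNWw=4 HhbbNNww=2 HhbbNnWW=4 HhbbNnWw=8 HhbbNnww=4 HhbbnnWW=2 HhbbnnWw=4 Hhbbnnww=2 hhBBNNWW=1 hhBBNNWw=2 hhBBNNww=1 hhBBNnWW=2 hhBBNnWw=4 hhBBNnww=2 hhBBnnWW=1 hhBBnnWw=2 hhBBnnww=1 hhBbNNWW=2 hhBbNNWw=4 hhBbNNww=2 hhBbNnWW=4 hhBbNnWw=8 hhBbNnww=4 hhBbnnWW=2 hhBbnnWw=4 hhBbnnww=2 hhbbNNWW=1 hhbbNNWw=2 hhbbNNww=1 hhbbNnWW=2 hhbbNnWw=4 hhbbNnww=2 hhbbnnWW=1 hhbbnnWw=2 hhbbnnww=1
H_ B_ nn ww hits 9/256; gcd=1; 9÷1/256÷1 = 9/256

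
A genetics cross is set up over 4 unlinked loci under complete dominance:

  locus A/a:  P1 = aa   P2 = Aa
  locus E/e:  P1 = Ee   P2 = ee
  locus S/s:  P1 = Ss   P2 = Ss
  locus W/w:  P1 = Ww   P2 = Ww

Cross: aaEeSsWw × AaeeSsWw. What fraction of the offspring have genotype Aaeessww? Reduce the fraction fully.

aaEeSsWw gametes: aESW×2, aESw×2, aEsW×2, aEsw×2, aeSW×2, aeSw×2, aesW×2, aesw×2
AaeeSsWw gametes: AeSW×2, AeSw×2, AesW×2, Aesw×2, aeSW×2, aeSw×2, aesW×2, aesw×2
aaEeSsWw×AaeeSsWw grid (16·16=256): AaEeSSWW=4 AaEeSSWw=8 AaEeSSww=4 AaEeSsWW=8 AaEeSsWw=16 AaEeSsww=8 AaEessWW=4 AaEessWw=8 AaEessww=4 AaeeSSWW=4 AaeeSSWw=8 AaeeSSww=4 AaeeSsWW=8 AaeeSsWw=16 AaeeSsww=8 AaeessWW=4 AaeessWw=8 Aaeessww=4 aaEeSSWW=4 aaEeSSWw=8 aaEeSSww=4 aaEeSsWW=8 aaEeSsWw=16 aaEeSsww=8 aaEessWW=4 aaEessWw=8 aaEessww=4 aaeeSSWW=4 aaeeSSWw=8 aaeeSSww=4 aaeeSsWW=8 aaeeSsWw=16 aaeeSsww=8 aaeessWW=4 aaeessWw=8 aaeessww=4
Aaeessww hits 4/256; gcd=4; 4÷4/256÷4 = 1/64

P(Aaeessww) = 1/64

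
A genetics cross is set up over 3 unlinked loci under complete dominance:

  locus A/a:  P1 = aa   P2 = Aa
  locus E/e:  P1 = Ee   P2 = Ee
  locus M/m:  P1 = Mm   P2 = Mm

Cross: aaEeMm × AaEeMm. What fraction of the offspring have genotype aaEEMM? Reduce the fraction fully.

P(aaEEMM) = 1/32

aaEeMm gametes: aEM×2, aEm×2, aeM×2, aem×2
AaEeMm gametes: AEM×1, AEm×1, AeM×1, Aem×1, aEM×1, aEm×1, aeM×1, aem×1
aaEeMm×AaEeMm grid (8·8=64): AaEEMM=2 AaEEMm=4 AaEEmm=2 AaEeMM=4 AaEeMm=8 AaEemm=4 AaeeMM=2 AaeeMm=4 Aaeemm=2 aaEEMM=2 aaEEMm=4 aaEEmm=2 aaEeMM=4 aaEeMm=8 aaEemm=4 aaeeMM=2 aaeeMm=4 aaeemm=2
aaEEMM hits 2/64; gcd=2; 2÷2/64÷2 = 1/32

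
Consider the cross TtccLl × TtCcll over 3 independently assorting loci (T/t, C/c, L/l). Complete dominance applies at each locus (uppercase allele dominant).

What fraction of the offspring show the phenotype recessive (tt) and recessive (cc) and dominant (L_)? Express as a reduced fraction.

TtccLl gametes: TcL×2, Tcl×2, tcL×2, tcl×2
TtCcll gametes: TCl×2, Tcl×2, tCl×2, tcl×2
TtccLl×TtCcll grid (8·8=64): TTCcLl=4 TTCcll=4 TTccLl=4 TTccll=4 TtCcLl=8 TtCcll=8 TtccLl=8 Ttccll=8 ttCcLl=4 ttCcll=4 ttccLl=4 ttccll=4
tt cc L_ hits 4/64; gcd=4; 4÷4/64÷4 = 1/16

P(tt cc L_) = 1/16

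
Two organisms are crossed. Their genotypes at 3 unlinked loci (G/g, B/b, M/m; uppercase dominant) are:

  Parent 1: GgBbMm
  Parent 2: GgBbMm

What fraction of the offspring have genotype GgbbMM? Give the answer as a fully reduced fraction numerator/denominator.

P(GgbbMM) = 1/32

GgBbMm gametes: GBM×1, GBm×1, GbM×1, Gbm×1, gBM×1, gBm×1, gbM×1, gbm×1
GgBbMm gametes: GBM×1, GBm×1, GbM×1, Gbm×1, gBM×1, gBm×1, gbM×1, gbm×1
GgBbMm×GgBbMm grid (8·8=64): GGBBMM=1 GGBBMm=2 GGBBmm=1 GGBbMM=2 GGBbMm=4 GGBbmm=2 GGbbMM=1 GGbbMm=2 GGbbmm=1 GgBBMM=2 GgBBMm=4 GgBBmm=2 GgBbMM=4 GgBbMm=8 GgBbmm=4 GgbbMM=2 GgbbMm=4 Ggbbmm=2 ggBBMM=1 ggBBMm=2 ggBBmm=1 ggBbMM=2 ggBbMm=4 ggBbmm=2 ggbbMM=1 ggbbMm=2 ggbbmm=1
GgbbMM hits 2/64; gcd=2; 2÷2/64÷2 = 1/32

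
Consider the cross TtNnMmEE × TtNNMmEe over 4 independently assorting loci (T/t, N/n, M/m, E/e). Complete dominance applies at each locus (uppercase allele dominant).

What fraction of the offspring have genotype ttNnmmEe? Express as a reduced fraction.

TtNnMmEE gametes: TNME×2, TNmE×2, TnME×2, TnmE×2, tNME×2, tNmE×2, tnME×2, tnmE×2
TtNNMmEe gametes: TNME×2, TNMe×2, TNmE×2, TNme×2, tNME×2, tNMe×2, tNmE×2, tNme×2
TtNnMmEE×TtNNMmEe grid (16·16=256): TTNNMMEE=4 TTNNMMEe=4 TTNNMmEE=8 TTNNMmEe=8 TTNNmmEE=4 TTNNmmEe=4 TTNnMMEE=4 TTNnMMEe=4 TTNnMmEE=8 TTNnMmEe=8 TTNnmmEE=4 TTNnmmEe=4 TtNNMMEE=8 TtNNMMEe=8 TtNNMmEE=16 TtNNMmEe=16 TtNNmmEE=8 TtNNmmEe=8 TtNnMMEE=8 TtNnMMEe=8 TtNnMmEE=16 TtNnMmEe=16 TtNnmmEE=8 TtNnmmEe=8 ttNNMMEE=4 ttNNMMEe=4 ttNNMmEE=8 ttNNMmEe=8 ttNNmmEE=4 ttNNmmEe=4 ttNnMMEE=4 ttNnMMEe=4 ttNnMmEE=8 ttNnMmEe=8 ttNnmmEE=4 ttNnmmEe=4
ttNnmmEe hits 4/256; gcd=4; 4÷4/256÷4 = 1/64

P(ttNnmmEe) = 1/64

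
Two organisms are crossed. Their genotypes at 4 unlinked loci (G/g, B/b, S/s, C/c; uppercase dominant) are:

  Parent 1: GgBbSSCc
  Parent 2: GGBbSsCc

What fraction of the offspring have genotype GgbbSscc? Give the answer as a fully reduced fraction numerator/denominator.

GgBbSSCc gametes: GBSC×2, GBSc×2, GbSC×2, GbSc×2, gBSC×2, gBSc×2, gbSC×2, gbSc×2
GGBbSsCc gametes: GBSC×2, GBSc×2, GBsC×2, GBsc×2, GbSC×2, GbSc×2, GbsC×2, Gbsc×2
GgBbSSCc×GGBbSsCc grid (16·16=256): GGBBSSCC=4 GGBBSSCc=8 GGBBSScc=4 GGBBSsCC=4 GGBBSsCc=8 GGBBSscc=4 GGBbSSCC=8 GGBbSSCc=16 GGBbSScc=8 GGBbSsCC=8 GGBbSsCc=16 GGBbSscc=8 GGbbSSCC=4 GGbbSSCc=8 GGbbSScc=4 GGbbSsCC=4 GGbbSsCc=8 GGbbSscc=4 GgBBSSCC=4 GgBBSSCc=8 GgBBSScc=4 GgBBSsCC=4 GgBBSsCc=8 GgBBSscc=4 GgBbSSCC=8 GgBbSSCc=16 GgBbSScc=8 GgBbSsCC=8 GgBbSsCc=16 GgBbSscc=8 GgbbSSCC=4 GgbbSSCc=8 GgbbSScc=4 GgbbSsCC=4 GgbbSsCc=8 GgbbSscc=4
GgbbSscc hits 4/256; gcd=4; 4÷4/256÷4 = 1/64

P(GgbbSscc) = 1/64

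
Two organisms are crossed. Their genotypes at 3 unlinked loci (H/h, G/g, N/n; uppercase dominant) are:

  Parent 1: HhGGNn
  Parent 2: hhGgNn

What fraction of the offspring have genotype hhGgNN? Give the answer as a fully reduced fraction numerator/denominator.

P(hhGgNN) = 1/16

HhGGNn gametes: HGN×2, HGn×2, hGN×2, hGn×2
hhGgNn gametes: hGN×2, hGn×2, hgN×2, hgn×2
HhGGNn×hhGgNn grid (8·8=64): HhGGNN=4 HhGGNn=8 HhGGnn=4 HhGgNN=4 HhGgNn=8 HhGgnn=4 hhGGNN=4 hhGGNn=8 hhGGnn=4 hhGgNN=4 hhGgNn=8 hhGgnn=4
hhGgNN hits 4/64; gcd=4; 4÷4/64÷4 = 1/16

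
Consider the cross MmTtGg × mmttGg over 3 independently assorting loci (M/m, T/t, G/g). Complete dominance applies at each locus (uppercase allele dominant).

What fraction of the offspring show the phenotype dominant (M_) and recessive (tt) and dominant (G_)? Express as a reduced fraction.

P(M_ tt G_) = 3/16

MmTtGg gametes: MTG×1, MTg×1, MtG×1, Mtg×1, mTG×1, mTg×1, mtG×1, mtg×1
mmttGg gametes: mtG×4, mtg×4
MmTtGg×mmttGg grid (8·8=64): MmTtGG=4 MmTtGg=8 MmTtgg=4 MmttGG=4 MmttGg=8 Mmttgg=4 mmTtGG=4 mmTtGg=8 mmTtgg=4 mmttGG=4 mmttGg=8 mmttgg=4
M_ tt G_ hits 12/64; gcd=4; 12÷4/64÷4 = 3/16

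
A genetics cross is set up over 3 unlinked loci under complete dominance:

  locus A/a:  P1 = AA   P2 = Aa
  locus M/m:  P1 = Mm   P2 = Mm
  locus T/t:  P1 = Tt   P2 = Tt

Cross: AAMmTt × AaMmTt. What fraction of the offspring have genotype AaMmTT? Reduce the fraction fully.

P(AaMmTT) = 1/16

AAMmTt gametes: AMT×2, AMt×2, AmT×2, Amt×2
AaMmTt gametes: AMT×1, AMt×1, AmT×1, Amt×1, aMT×1, aMt×1, amT×1, amt×1
AAMmTt×AaMmTt grid (8·8=64): AAMMTT=2 AAMMTt=4 AAMMtt=2 AAMmTT=4 AAMmTt=8 AAMmtt=4 AAmmTT=2 AAmmTt=4 AAmmtt=2 AaMMTT=2 AaMMTt=4 AaMMtt=2 AaMmTT=4 AaMmTt=8 AaMmtt=4 AammTT=2 AammTt=4 Aammtt=2
AaMmTT hits 4/64; gcd=4; 4÷4/64÷4 = 1/16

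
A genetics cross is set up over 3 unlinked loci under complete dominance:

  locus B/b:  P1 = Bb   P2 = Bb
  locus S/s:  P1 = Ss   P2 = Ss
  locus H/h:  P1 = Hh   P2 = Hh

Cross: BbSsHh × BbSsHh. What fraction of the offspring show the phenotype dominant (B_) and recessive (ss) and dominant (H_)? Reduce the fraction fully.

P(B_ ss H_) = 9/64

BbSsHh gametes: BSH×1, BSh×1, BsH×1, Bsh×1, bSH×1, bSh×1, bsH×1, bsh×1
BbSsHh gametes: BSH×1, BSh×1, BsH×1, Bsh×1, bSH×1, bSh×1, bsH×1, bsh×1
BbSsHh×BbSsHh grid (8·8=64): BBSSHH=1 BBSSHh=2 BBSShh=1 BBSsHH=2 BBSsHh=4 BBSshh=2 BBssHH=1 BBssHh=2 BBsshh=1 BbSSHH=2 BbSSHh=4 BbSShh=2 BbSsHH=4 BbSsHh=8 BbSshh=4 BbssHH=2 BbssHh=4 Bbsshh=2 bbSSHH=1 bbSSHh=2 bbSShh=1 bbSsHH=2 bbSsHh=4 bbSshh=2 bbssHH=1 bbssHh=2 bbsshh=1
B_ ss H_ hits 9/64; gcd=1; 9÷1/64÷1 = 9/64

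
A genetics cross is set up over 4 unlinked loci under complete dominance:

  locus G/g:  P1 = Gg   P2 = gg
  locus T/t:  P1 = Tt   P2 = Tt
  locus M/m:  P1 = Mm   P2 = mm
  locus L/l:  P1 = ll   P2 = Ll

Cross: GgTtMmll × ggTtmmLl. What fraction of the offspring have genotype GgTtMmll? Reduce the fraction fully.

P(GgTtMmll) = 1/16

GgTtMmll gametes: GTMl×2, GTml×2, GtMl×2, Gtml×2, gTMl×2, gTml×2, gtMl×2, gtml×2
ggTtmmLl gametes: gTmL×4, gTml×4, gtmL×4, gtml×4
GgTtMmll×ggTtmmLl grid (16·16=256): GgTTMmLl=8 GgTTMmll=8 GgTTmmLl=8 GgTTmmll=8 GgTtMmLl=16 GgTtMmll=16 GgTtmmLl=16 GgTtmmll=16 GgttMmLl=8 GgttMmll=8 GgttmmLl=8 Ggttmmll=8 ggTTMmLl=8 ggTTMmll=8 ggTTmmLl=8 ggTTmmll=8 ggTtMmLl=16 ggTtMmll=16 ggTtmmLl=16 ggTtmmll=16 ggttMmLl=8 ggttMmll=8 ggttmmLl=8 ggttmmll=8
GgTtMmll hits 16/256; gcd=16; 16÷16/256÷16 = 1/16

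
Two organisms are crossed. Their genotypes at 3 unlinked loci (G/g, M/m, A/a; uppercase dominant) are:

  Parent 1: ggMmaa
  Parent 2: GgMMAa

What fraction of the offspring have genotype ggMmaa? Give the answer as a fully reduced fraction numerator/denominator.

ggMmaa gametes: gMa×4, gma×4
GgMMAa gametes: GMA×2, GMa×2, gMA×2, gMa×2
ggMmaa×GgMMAa grid (8·8=64): GgMMAa=8 GgMMaa=8 GgMmAa=8 GgMmaa=8 ggMMAa=8 ggMMaa=8 ggMmAa=8 ggMmaa=8
ggMmaa hits 8/64; gcd=8; 8÷8/64÷8 = 1/8

P(ggMmaa) = 1/8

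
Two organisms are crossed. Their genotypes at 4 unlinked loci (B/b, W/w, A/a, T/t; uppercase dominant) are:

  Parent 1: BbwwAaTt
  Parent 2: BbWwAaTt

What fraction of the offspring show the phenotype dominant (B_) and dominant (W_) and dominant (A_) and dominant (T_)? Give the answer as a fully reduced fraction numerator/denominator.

P(B_ W_ A_ T_) = 27/128

BbwwAaTt gametes: BwAT×2, BwAt×2, BwaT×2, Bwat×2, bwAT×2, bwAt×2, bwaT×2, bwat×2
BbWwAaTt gametes: BWAT×1, BWAt×1, BWaT×1, BWat×1, BwAT×1, BwAt×1, BwaT×1, Bwat×1, bWAT×1, bWAt×1, bWaT×1, bWat×1, bwAT×1, bwAt×1, bwaT×1, bwat×1
BbwwAaTt×BbWwAaTt grid (16·16=256): BBWwAATT=2 BBWwAATt=4 BBWwAAtt=2 BBWwAaTT=4 BBWwAaTt=8 BBWwAatt=4 BBWwaaTT=2 BBWwaaTt=4 BBWwaatt=2 BBwwAATT=2 BBwwAATt=4 BBwwAAtt=2 BBwwAaTT=4 BBwwAaTt=8 BBwwAatt=4 BBwwaaTT=2 BBwwaaTt=4 BBwwaatt=2 BbWwAATT=4 BbWwAATt=8 BbWwAAtt=4 BbWwAaTT=8 BbWwAaTt=16 BbWwAatt=8 BbWwaaTT=4 BbWwaaTt=8 BbWwaatt=4 BbwwAATT=4 BbwwAATt=8 BbwwAAtt=4 BbwwAaTT=8 BbwwAaTt=16 BbwwAatt=8 BbwwaaTT=4 BbwwaaTt=8 Bbwwaatt=4 bbWwAATT=2 bbWwAATt=4 bbWwAAtt=2 bbWwAaTT=4 bbWwAaTt=8 bbWwAatt=4 bbWwaaTT=2 bbWwaaTt=4 bbWwaatt=2 bbwwAATT=2 bbwwAATt=4 bbwwAAtt=2 bbwwAaTT=4 bbwwAaTt=8 bbwwAatt=4 bbwwaaTT=2 bbwwaaTt=4 bbwwaatt=2
B_ W_ A_ T_ hits 54/256; gcd=2; 54÷2/256÷2 = 27/128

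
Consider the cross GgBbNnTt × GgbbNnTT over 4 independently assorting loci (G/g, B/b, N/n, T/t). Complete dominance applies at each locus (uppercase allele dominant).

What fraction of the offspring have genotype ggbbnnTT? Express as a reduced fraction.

GgBbNnTt gametes: GBNT×1, GBNt×1, GBnT×1, GBnt×1, GbNT×1, GbNt×1, GbnT×1, Gbnt×1, gBNT×1, gBNt×1, gBnT×1, gBnt×1, gbNT×1, gbNt×1, gbnT×1, gbnt×1
GgbbNnTT gametes: GbNT×4, GbnT×4, gbNT×4, gbnT×4
GgBbNnTt×GgbbNnTT grid (16·16=256): GGBbNNTT=4 GGBbNNTt=4 GGBbNnTT=8 GGBbNnTt=8 GGBbnnTT=4 GGBbnnTt=4 GGbbNNTT=4 GGbbNNTt=4 GGbbNnTT=8 GGbbNnTt=8 GGbbnnTT=4 GGbbnnTt=4 GgBbNNTT=8 GgBbNNTt=8 GgBbNnTT=16 GgBbNnTt=16 GgBbnnTT=8 GgBbnnTt=8 GgbbNNTT=8 GgbbNNTt=8 GgbbNnTT=16 GgbbNnTt=16 GgbbnnTT=8 GgbbnnTt=8 ggBbNNTT=4 ggBbNNTt=4 ggBbNnTT=8 ggBbNnTt=8 ggBbnnTT=4 ggBbnnTt=4 ggbbNNTT=4 ggbbNNTt=4 ggbbNnTT=8 ggbbNnTt=8 ggbbnnTT=4 ggbbnnTt=4
ggbbnnTT hits 4/256; gcd=4; 4÷4/256÷4 = 1/64

P(ggbbnnTT) = 1/64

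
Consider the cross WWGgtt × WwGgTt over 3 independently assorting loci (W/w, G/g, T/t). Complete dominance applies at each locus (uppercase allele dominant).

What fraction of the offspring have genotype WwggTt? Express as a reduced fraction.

P(WwggTt) = 1/16

WWGgtt gametes: WGt×4, Wgt×4
WwGgTt gametes: WGT×1, WGt×1, WgT×1, Wgt×1, wGT×1, wGt×1, wgT×1, wgt×1
WWGgtt×WwGgTt grid (8·8=64): WWGGTt=4 WWGGtt=4 WWGgTt=8 WWGgtt=8 WWggTt=4 WWggtt=4 WwGGTt=4 WwGGtt=4 WwGgTt=8 WwGgtt=8 WwggTt=4 Wwggtt=4
WwggTt hits 4/64; gcd=4; 4÷4/64÷4 = 1/16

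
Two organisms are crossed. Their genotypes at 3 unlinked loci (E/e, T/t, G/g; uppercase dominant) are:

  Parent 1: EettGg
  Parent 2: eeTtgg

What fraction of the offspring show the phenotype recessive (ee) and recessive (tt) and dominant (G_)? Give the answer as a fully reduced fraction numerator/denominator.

EettGg gametes: EtG×2, Etg×2, etG×2, etg×2
eeTtgg gametes: eTg×4, etg×4
EettGg×eeTtgg grid (8·8=64): EeTtGg=8 EeTtgg=8 EettGg=8 Eettgg=8 eeTtGg=8 eeTtgg=8 eettGg=8 eettgg=8
ee tt G_ hits 8/64; gcd=8; 8÷8/64÷8 = 1/8

P(ee tt G_) = 1/8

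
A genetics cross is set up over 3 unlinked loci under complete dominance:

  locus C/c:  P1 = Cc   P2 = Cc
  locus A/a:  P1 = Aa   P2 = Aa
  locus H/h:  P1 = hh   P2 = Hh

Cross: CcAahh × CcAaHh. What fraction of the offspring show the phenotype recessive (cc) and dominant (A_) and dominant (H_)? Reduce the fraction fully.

P(cc A_ H_) = 3/32

CcAahh gametes: CAh×2, Cah×2, cAh×2, cah×2
CcAaHh gametes: CAH×1, CAh×1, CaH×1, Cah×1, cAH×1, cAh×1, caH×1, cah×1
CcAahh×CcAaHh grid (8·8=64): CCAAHh=2 CCAAhh=2 CCAaHh=4 CCAahh=4 CCaaHh=2 CCaahh=2 CcAAHh=4 CcAAhh=4 CcAaHh=8 CcAahh=8 CcaaHh=4 Ccaahh=4 ccAAHh=2 ccAAhh=2 ccAaHh=4 ccAahh=4 ccaaHh=2 ccaahh=2
cc A_ H_ hits 6/64; gcd=2; 6÷2/64÷2 = 3/32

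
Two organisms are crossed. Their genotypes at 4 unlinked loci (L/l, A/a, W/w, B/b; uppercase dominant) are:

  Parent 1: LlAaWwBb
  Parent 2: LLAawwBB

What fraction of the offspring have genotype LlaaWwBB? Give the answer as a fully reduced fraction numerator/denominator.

P(LlaaWwBB) = 1/32

LlAaWwBb gametes: LAWB×1, LAWb×1, LAwB×1, LAwb×1, LaWB×1, LaWb×1, LawB×1, Lawb×1, lAWB×1, lAWb×1, lAwB×1, lAwb×1, laWB×1, laWb×1, lawB×1, lawb×1
LLAawwBB gametes: LAwB×8, LawB×8
LlAaWwBb×LLAawwBB grid (16·16=256): LLAAWwBB=8 LLAAWwBb=8 LLAAwwBB=8 LLAAwwBb=8 LLAaWwBB=16 LLAaWwBb=16 LLAawwBB=16 LLAawwBb=16 LLaaWwBB=8 LLaaWwBb=8 LLaawwBB=8 LLaawwBb=8 LlAAWwBB=8 LlAAWwBb=8 LlAAwwBB=8 LlAAwwBb=8 LlAaWwBB=16 LlAaWwBb=16 LlAawwBB=16 LlAawwBb=16 LlaaWwBB=8 LlaaWwBb=8 LlaawwBB=8 LlaawwBb=8
LlaaWwBB hits 8/256; gcd=8; 8÷8/256÷8 = 1/32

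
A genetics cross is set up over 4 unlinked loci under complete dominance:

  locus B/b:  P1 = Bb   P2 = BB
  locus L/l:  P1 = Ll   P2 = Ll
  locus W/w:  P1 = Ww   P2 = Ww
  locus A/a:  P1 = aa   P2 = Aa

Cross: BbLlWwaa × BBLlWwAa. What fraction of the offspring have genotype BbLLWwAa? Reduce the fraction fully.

P(BbLLWwAa) = 1/32

BbLlWwaa gametes: BLWa×2, BLwa×2, BlWa×2, Blwa×2, bLWa×2, bLwa×2, blWa×2, blwa×2
BBLlWwAa gametes: BLWA×2, BLWa×2, BLwA×2, BLwa×2, BlWA×2, BlWa×2, BlwA×2, Blwa×2
BbLlWwaa×BBLlWwAa grid (16·16=256): BBLLWWAa=4 BBLLWWaa=4 BBLLWwAa=8 BBLLWwaa=8 BBLLwwAa=4 BBLLwwaa=4 BBLlWWAa=8 BBLlWWaa=8 BBLlWwAa=16 BBLlWwaa=16 BBLlwwAa=8 BBLlwwaa=8 BBllWWAa=4 BBllWWaa=4 BBllWwAa=8 BBllWwaa=8 BBllwwAa=4 BBllwwaa=4 BbLLWWAa=4 BbLLWWaa=4 BbLLWwAa=8 BbLLWwaa=8 BbLLwwAa=4 BbLLwwaa=4 BbLlWWAa=8 BbLlWWaa=8 BbLlWwAa=16 BbLlWwaa=16 BbLlwwAa=8 BbLlwwaa=8 BbllWWAa=4 BbllWWaa=4 BbllWwAa=8 BbllWwaa=8 BbllwwAa=4 Bbllwwaa=4
BbLLWwAa hits 8/256; gcd=8; 8÷8/256÷8 = 1/32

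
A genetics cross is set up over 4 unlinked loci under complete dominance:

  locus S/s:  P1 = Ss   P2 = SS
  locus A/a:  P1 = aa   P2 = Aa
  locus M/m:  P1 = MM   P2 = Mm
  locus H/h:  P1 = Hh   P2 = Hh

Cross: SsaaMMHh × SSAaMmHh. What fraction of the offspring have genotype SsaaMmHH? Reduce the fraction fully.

SsaaMMHh gametes: SaMH×4, SaMh×4, saMH×4, saMh×4
SSAaMmHh gametes: SAMH×2, SAMh×2, SAmH×2, SAmh×2, SaMH×2, SaMh×2, SamH×2, Samh×2
SsaaMMHh×SSAaMmHh grid (16·16=256): SSAaMMHH=8 SSAaMMHh=16 SSAaMMhh=8 SSAaMmHH=8 SSAaMmHh=16 SSAaMmhh=8 SSaaMMHH=8 SSaaMMHh=16 SSaaMMhh=8 SSaaMmHH=8 SSaaMmHh=16 SSaaMmhh=8 SsAaMMHH=8 SsAaMMHh=16 SsAaMMhh=8 SsAaMmHH=8 SsAaMmHh=16 SsAaMmhh=8 SsaaMMHH=8 SsaaMMHh=16 SsaaMMhh=8 SsaaMmHH=8 SsaaMmHh=16 SsaaMmhh=8
SsaaMmHH hits 8/256; gcd=8; 8÷8/256÷8 = 1/32

P(SsaaMmHH) = 1/32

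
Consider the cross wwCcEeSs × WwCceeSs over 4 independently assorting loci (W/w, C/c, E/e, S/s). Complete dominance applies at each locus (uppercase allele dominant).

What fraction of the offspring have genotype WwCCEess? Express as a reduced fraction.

wwCcEeSs gametes: wCES×2, wCEs×2, wCeS×2, wCes×2, wcES×2, wcEs×2, wceS×2, wces×2
WwCceeSs gametes: WCeS×2, WCes×2, WceS×2, Wces×2, wCeS×2, wCes×2, wceS×2, wces×2
wwCcEeSs×WwCceeSs grid (16·16=256): WwCCEeSS=4 WwCCEeSs=8 WwCCEess=4 WwCCeeSS=4 WwCCeeSs=8 WwCCeess=4 WwCcEeSS=8 WwCcEeSs=16 WwCcEess=8 WwCceeSS=8 WwCceeSs=16 WwCceess=8 WwccEeSS=4 WwccEeSs=8 WwccEess=4 WwcceeSS=4 WwcceeSs=8 Wwcceess=4 wwCCEeSS=4 wwCCEeSs=8 wwCCEess=4 wwCCeeSS=4 wwCCeeSs=8 wwCCeess=4 wwCcEeSS=8 wwCcEeSs=16 wwCcEess=8 wwCceeSS=8 wwCceeSs=16 wwCceess=8 wwccEeSS=4 wwccEeSs=8 wwccEess=4 wwcceeSS=4 wwcceeSs=8 wwcceess=4
WwCCEess hits 4/256; gcd=4; 4÷4/256÷4 = 1/64

P(WwCCEess) = 1/64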